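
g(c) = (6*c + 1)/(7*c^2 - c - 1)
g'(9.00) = -0.01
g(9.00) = 0.10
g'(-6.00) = -0.02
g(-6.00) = -0.14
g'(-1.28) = -0.40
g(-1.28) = -0.57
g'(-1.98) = -0.18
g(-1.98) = -0.38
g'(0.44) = -2682.67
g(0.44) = -42.92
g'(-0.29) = -303.95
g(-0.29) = 6.10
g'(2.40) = -0.21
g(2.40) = 0.42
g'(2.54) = -0.18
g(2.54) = 0.39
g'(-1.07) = -0.58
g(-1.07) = -0.67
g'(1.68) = -0.50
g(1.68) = 0.65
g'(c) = (1 - 14*c)*(6*c + 1)/(7*c^2 - c - 1)^2 + 6/(7*c^2 - c - 1)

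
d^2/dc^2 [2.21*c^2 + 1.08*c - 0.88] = 4.42000000000000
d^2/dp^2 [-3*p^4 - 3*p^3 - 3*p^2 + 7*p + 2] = -36*p^2 - 18*p - 6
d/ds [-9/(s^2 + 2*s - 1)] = 18*(s + 1)/(s^2 + 2*s - 1)^2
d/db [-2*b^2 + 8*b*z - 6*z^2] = -4*b + 8*z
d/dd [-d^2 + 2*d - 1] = 2 - 2*d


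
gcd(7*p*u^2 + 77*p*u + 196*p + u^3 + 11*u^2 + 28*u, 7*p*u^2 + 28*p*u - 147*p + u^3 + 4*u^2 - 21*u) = 7*p*u + 49*p + u^2 + 7*u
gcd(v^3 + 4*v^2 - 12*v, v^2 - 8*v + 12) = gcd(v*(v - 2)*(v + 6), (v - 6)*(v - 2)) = v - 2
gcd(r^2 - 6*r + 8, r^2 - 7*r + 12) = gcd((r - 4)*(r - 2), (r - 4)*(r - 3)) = r - 4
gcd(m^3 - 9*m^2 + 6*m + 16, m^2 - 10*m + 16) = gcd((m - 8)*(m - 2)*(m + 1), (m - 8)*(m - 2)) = m^2 - 10*m + 16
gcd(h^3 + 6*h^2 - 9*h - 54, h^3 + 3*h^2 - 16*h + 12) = h + 6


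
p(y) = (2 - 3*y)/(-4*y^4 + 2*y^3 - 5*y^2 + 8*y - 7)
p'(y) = (2 - 3*y)*(16*y^3 - 6*y^2 + 10*y - 8)/(-4*y^4 + 2*y^3 - 5*y^2 + 8*y - 7)^2 - 3/(-4*y^4 + 2*y^3 - 5*y^2 + 8*y - 7) = (-36*y^4 + 44*y^3 - 27*y^2 + 20*y + 5)/(16*y^8 - 16*y^7 + 44*y^6 - 84*y^5 + 113*y^4 - 108*y^3 + 134*y^2 - 112*y + 49)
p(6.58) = 0.00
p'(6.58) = -0.00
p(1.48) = 0.13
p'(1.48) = -0.15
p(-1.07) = -0.18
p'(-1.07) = -0.18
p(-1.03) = -0.19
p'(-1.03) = -0.18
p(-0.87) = -0.22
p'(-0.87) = -0.18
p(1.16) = 0.17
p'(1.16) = -0.06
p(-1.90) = -0.07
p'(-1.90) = -0.08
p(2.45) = 0.04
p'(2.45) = -0.04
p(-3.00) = -0.02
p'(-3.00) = -0.02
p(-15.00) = 0.00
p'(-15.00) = 0.00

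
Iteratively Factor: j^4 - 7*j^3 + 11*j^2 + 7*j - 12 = (j + 1)*(j^3 - 8*j^2 + 19*j - 12) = (j - 3)*(j + 1)*(j^2 - 5*j + 4) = (j - 3)*(j - 1)*(j + 1)*(j - 4)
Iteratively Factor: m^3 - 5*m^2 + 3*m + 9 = (m - 3)*(m^2 - 2*m - 3) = (m - 3)^2*(m + 1)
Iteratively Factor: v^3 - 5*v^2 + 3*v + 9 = (v - 3)*(v^2 - 2*v - 3) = (v - 3)^2*(v + 1)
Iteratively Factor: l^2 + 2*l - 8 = (l - 2)*(l + 4)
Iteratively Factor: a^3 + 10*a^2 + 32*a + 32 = (a + 2)*(a^2 + 8*a + 16) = (a + 2)*(a + 4)*(a + 4)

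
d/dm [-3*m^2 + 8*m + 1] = 8 - 6*m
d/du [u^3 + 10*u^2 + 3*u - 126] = 3*u^2 + 20*u + 3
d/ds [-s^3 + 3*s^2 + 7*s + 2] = -3*s^2 + 6*s + 7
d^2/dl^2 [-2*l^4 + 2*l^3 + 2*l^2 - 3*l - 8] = -24*l^2 + 12*l + 4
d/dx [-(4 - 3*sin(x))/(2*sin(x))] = 2*cos(x)/sin(x)^2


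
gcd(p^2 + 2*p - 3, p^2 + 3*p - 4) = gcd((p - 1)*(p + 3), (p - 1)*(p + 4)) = p - 1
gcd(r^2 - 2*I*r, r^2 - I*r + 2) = r - 2*I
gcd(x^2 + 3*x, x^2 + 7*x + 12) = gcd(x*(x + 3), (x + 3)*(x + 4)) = x + 3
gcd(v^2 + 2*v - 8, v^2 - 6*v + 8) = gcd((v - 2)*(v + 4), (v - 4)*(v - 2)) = v - 2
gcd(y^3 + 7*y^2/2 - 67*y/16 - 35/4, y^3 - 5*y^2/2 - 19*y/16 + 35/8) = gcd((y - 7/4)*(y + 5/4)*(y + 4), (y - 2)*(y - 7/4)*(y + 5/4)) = y^2 - y/2 - 35/16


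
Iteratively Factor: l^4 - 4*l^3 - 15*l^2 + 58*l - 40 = (l + 4)*(l^3 - 8*l^2 + 17*l - 10) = (l - 1)*(l + 4)*(l^2 - 7*l + 10) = (l - 2)*(l - 1)*(l + 4)*(l - 5)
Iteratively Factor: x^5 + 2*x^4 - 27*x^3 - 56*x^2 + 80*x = (x + 4)*(x^4 - 2*x^3 - 19*x^2 + 20*x) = (x - 5)*(x + 4)*(x^3 + 3*x^2 - 4*x) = x*(x - 5)*(x + 4)*(x^2 + 3*x - 4) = x*(x - 5)*(x + 4)^2*(x - 1)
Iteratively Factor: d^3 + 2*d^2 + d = (d + 1)*(d^2 + d) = (d + 1)^2*(d)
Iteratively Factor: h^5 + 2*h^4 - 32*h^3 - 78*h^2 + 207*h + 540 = (h - 3)*(h^4 + 5*h^3 - 17*h^2 - 129*h - 180) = (h - 3)*(h + 4)*(h^3 + h^2 - 21*h - 45) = (h - 5)*(h - 3)*(h + 4)*(h^2 + 6*h + 9) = (h - 5)*(h - 3)*(h + 3)*(h + 4)*(h + 3)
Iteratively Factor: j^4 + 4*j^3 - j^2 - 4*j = (j - 1)*(j^3 + 5*j^2 + 4*j) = (j - 1)*(j + 1)*(j^2 + 4*j) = (j - 1)*(j + 1)*(j + 4)*(j)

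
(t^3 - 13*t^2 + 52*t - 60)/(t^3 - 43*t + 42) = (t^2 - 7*t + 10)/(t^2 + 6*t - 7)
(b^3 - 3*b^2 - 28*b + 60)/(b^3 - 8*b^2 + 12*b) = (b + 5)/b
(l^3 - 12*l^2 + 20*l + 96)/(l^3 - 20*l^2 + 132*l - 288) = (l + 2)/(l - 6)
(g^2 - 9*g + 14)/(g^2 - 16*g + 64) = (g^2 - 9*g + 14)/(g^2 - 16*g + 64)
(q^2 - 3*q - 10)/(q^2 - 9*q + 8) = (q^2 - 3*q - 10)/(q^2 - 9*q + 8)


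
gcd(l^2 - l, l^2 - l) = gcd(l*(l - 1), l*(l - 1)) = l^2 - l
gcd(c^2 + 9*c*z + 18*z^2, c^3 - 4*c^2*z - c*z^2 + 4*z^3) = 1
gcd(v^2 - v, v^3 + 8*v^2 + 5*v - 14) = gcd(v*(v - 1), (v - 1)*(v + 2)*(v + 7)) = v - 1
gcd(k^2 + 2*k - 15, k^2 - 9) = k - 3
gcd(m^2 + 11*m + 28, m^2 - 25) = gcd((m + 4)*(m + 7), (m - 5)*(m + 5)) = 1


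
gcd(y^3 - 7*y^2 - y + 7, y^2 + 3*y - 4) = y - 1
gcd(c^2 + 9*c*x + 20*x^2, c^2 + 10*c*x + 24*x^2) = c + 4*x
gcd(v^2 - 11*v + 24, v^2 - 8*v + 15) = v - 3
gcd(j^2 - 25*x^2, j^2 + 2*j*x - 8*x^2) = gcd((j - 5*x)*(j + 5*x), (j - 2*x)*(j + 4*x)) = 1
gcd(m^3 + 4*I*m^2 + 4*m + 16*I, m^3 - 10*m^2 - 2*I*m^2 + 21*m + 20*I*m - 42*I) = m - 2*I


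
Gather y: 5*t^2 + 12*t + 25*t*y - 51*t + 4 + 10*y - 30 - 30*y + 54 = 5*t^2 - 39*t + y*(25*t - 20) + 28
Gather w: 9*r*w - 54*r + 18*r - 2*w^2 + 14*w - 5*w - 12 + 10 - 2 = -36*r - 2*w^2 + w*(9*r + 9) - 4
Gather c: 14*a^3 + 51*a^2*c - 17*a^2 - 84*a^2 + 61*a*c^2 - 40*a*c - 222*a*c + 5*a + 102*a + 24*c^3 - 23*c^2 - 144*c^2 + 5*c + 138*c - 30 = 14*a^3 - 101*a^2 + 107*a + 24*c^3 + c^2*(61*a - 167) + c*(51*a^2 - 262*a + 143) - 30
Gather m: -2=-2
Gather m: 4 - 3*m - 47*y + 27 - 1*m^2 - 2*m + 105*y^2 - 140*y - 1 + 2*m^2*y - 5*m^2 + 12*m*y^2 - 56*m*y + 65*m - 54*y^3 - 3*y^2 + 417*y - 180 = m^2*(2*y - 6) + m*(12*y^2 - 56*y + 60) - 54*y^3 + 102*y^2 + 230*y - 150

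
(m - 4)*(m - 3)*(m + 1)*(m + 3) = m^4 - 3*m^3 - 13*m^2 + 27*m + 36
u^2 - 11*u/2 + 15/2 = (u - 3)*(u - 5/2)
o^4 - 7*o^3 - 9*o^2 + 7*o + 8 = (o - 8)*(o - 1)*(o + 1)^2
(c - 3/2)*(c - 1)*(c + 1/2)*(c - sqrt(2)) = c^4 - 2*c^3 - sqrt(2)*c^3 + c^2/4 + 2*sqrt(2)*c^2 - sqrt(2)*c/4 + 3*c/4 - 3*sqrt(2)/4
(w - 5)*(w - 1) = w^2 - 6*w + 5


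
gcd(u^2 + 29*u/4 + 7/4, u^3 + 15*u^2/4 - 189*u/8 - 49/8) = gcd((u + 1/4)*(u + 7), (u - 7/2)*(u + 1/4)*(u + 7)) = u^2 + 29*u/4 + 7/4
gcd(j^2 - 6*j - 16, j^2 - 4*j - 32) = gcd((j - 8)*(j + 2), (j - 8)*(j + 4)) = j - 8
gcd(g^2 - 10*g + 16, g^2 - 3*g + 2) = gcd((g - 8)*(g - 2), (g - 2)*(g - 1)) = g - 2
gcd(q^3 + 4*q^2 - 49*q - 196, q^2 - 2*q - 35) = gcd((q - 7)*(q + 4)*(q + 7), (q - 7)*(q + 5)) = q - 7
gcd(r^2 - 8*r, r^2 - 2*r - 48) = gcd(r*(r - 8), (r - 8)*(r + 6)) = r - 8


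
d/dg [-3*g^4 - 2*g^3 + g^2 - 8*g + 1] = -12*g^3 - 6*g^2 + 2*g - 8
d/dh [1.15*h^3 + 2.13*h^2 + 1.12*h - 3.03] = 3.45*h^2 + 4.26*h + 1.12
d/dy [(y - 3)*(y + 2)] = 2*y - 1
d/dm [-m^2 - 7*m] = -2*m - 7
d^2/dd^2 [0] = 0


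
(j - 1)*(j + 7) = j^2 + 6*j - 7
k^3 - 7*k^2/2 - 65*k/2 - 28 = (k - 8)*(k + 1)*(k + 7/2)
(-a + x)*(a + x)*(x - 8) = -a^2*x + 8*a^2 + x^3 - 8*x^2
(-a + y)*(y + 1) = -a*y - a + y^2 + y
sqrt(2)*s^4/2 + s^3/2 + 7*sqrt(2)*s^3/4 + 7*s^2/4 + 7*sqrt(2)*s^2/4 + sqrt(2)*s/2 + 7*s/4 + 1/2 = (s + 1/2)*(s + 1)*(s + 2)*(sqrt(2)*s/2 + 1/2)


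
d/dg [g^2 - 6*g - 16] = 2*g - 6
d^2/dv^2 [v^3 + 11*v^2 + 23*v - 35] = 6*v + 22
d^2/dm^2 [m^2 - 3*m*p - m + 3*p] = 2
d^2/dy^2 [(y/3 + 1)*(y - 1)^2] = 2*y + 2/3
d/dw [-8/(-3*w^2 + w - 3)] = 8*(1 - 6*w)/(3*w^2 - w + 3)^2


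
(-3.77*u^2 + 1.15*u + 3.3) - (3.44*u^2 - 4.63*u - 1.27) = -7.21*u^2 + 5.78*u + 4.57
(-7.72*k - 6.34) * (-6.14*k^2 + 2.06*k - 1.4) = 47.4008*k^3 + 23.0244*k^2 - 2.2524*k + 8.876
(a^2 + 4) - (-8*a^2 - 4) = 9*a^2 + 8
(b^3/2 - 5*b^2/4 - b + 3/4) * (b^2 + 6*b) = b^5/2 + 7*b^4/4 - 17*b^3/2 - 21*b^2/4 + 9*b/2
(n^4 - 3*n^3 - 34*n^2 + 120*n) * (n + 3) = n^5 - 43*n^3 + 18*n^2 + 360*n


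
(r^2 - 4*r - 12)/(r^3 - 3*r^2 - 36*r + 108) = (r + 2)/(r^2 + 3*r - 18)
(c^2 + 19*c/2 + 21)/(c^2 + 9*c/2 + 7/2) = (c + 6)/(c + 1)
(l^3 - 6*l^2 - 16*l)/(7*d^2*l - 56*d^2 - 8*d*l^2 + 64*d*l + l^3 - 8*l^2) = l*(l + 2)/(7*d^2 - 8*d*l + l^2)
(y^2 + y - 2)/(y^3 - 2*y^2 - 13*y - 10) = (y - 1)/(y^2 - 4*y - 5)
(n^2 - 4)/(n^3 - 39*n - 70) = (n - 2)/(n^2 - 2*n - 35)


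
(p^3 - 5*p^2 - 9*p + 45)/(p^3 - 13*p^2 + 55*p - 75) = (p + 3)/(p - 5)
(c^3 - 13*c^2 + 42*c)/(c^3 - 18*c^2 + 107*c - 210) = c/(c - 5)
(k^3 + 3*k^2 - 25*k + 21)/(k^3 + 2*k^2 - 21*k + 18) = (k + 7)/(k + 6)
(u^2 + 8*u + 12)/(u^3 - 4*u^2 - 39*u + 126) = (u + 2)/(u^2 - 10*u + 21)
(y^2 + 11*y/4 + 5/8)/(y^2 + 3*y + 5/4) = (4*y + 1)/(2*(2*y + 1))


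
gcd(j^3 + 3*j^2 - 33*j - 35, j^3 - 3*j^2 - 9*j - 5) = j^2 - 4*j - 5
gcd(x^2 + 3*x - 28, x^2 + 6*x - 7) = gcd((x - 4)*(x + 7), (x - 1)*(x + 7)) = x + 7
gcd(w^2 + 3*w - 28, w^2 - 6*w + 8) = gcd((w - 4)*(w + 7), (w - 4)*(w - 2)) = w - 4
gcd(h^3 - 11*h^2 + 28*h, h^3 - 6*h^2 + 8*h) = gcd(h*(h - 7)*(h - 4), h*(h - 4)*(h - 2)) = h^2 - 4*h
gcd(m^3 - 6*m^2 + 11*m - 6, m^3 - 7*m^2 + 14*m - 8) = m^2 - 3*m + 2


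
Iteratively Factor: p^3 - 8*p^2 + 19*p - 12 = (p - 4)*(p^2 - 4*p + 3) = (p - 4)*(p - 1)*(p - 3)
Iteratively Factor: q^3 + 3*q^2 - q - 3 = (q - 1)*(q^2 + 4*q + 3) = (q - 1)*(q + 3)*(q + 1)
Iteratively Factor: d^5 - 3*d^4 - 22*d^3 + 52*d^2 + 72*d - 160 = (d + 2)*(d^4 - 5*d^3 - 12*d^2 + 76*d - 80) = (d - 2)*(d + 2)*(d^3 - 3*d^2 - 18*d + 40) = (d - 5)*(d - 2)*(d + 2)*(d^2 + 2*d - 8) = (d - 5)*(d - 2)^2*(d + 2)*(d + 4)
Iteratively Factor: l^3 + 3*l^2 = (l + 3)*(l^2) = l*(l + 3)*(l)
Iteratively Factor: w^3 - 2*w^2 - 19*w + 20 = (w + 4)*(w^2 - 6*w + 5) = (w - 5)*(w + 4)*(w - 1)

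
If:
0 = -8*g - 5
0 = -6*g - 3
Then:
No Solution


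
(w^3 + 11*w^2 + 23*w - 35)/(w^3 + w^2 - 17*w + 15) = (w + 7)/(w - 3)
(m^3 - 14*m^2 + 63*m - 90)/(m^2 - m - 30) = (m^2 - 8*m + 15)/(m + 5)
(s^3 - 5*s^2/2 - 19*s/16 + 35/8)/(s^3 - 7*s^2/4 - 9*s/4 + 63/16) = (4*s^2 - 3*s - 10)/(4*s^2 - 9)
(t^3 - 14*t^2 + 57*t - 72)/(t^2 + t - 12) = (t^2 - 11*t + 24)/(t + 4)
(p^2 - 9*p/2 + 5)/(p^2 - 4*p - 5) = (-p^2 + 9*p/2 - 5)/(-p^2 + 4*p + 5)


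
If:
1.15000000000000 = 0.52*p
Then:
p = 2.21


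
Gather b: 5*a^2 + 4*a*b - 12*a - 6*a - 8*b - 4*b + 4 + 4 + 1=5*a^2 - 18*a + b*(4*a - 12) + 9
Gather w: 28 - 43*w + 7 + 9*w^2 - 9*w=9*w^2 - 52*w + 35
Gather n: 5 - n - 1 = 4 - n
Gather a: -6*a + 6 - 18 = -6*a - 12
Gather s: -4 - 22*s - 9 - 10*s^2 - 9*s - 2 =-10*s^2 - 31*s - 15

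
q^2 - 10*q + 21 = (q - 7)*(q - 3)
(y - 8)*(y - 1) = y^2 - 9*y + 8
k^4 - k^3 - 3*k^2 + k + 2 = (k - 2)*(k - 1)*(k + 1)^2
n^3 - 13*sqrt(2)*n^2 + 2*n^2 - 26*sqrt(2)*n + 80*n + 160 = (n + 2)*(n - 8*sqrt(2))*(n - 5*sqrt(2))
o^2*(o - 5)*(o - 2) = o^4 - 7*o^3 + 10*o^2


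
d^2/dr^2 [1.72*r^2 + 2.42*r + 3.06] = 3.44000000000000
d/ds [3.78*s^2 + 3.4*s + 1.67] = 7.56*s + 3.4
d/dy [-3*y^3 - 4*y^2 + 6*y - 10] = -9*y^2 - 8*y + 6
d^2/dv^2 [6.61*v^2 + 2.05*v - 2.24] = 13.2200000000000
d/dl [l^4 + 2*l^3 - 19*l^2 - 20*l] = 4*l^3 + 6*l^2 - 38*l - 20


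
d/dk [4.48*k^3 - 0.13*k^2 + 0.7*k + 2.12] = 13.44*k^2 - 0.26*k + 0.7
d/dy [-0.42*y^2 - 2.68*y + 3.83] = -0.84*y - 2.68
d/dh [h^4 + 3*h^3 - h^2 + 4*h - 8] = 4*h^3 + 9*h^2 - 2*h + 4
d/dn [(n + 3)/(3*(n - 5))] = -8/(3*(n - 5)^2)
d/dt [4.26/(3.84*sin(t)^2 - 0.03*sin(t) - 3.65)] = (0.1278 - 32.7168*sin(t))*cos(t)/(-3.84*sin(t)^2 + 0.03*sin(t) + 3.65)^2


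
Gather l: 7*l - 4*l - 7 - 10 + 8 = 3*l - 9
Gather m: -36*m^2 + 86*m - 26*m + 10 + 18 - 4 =-36*m^2 + 60*m + 24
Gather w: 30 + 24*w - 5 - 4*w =20*w + 25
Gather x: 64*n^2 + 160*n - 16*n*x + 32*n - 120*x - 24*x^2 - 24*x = 64*n^2 + 192*n - 24*x^2 + x*(-16*n - 144)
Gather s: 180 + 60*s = 60*s + 180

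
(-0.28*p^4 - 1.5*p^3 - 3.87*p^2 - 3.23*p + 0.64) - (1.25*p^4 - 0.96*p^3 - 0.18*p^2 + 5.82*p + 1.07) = -1.53*p^4 - 0.54*p^3 - 3.69*p^2 - 9.05*p - 0.43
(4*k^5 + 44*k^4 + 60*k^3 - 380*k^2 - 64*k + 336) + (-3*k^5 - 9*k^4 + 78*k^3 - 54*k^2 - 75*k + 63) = k^5 + 35*k^4 + 138*k^3 - 434*k^2 - 139*k + 399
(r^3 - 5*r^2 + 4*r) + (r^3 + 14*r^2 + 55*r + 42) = 2*r^3 + 9*r^2 + 59*r + 42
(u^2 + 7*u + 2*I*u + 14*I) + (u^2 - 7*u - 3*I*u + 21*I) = 2*u^2 - I*u + 35*I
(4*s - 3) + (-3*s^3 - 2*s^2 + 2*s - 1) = -3*s^3 - 2*s^2 + 6*s - 4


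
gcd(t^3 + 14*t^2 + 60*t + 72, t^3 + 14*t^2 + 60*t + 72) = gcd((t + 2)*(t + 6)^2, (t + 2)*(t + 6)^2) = t^3 + 14*t^2 + 60*t + 72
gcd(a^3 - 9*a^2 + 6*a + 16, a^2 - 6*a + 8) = a - 2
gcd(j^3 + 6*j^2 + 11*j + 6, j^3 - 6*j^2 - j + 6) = j + 1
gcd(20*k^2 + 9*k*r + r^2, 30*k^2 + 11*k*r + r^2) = 5*k + r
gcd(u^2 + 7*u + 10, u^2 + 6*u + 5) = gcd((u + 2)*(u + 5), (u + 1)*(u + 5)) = u + 5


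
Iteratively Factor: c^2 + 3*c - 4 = (c - 1)*(c + 4)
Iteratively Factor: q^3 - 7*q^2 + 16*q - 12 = (q - 2)*(q^2 - 5*q + 6) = (q - 2)^2*(q - 3)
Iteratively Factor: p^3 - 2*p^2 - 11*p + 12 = (p - 1)*(p^2 - p - 12) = (p - 1)*(p + 3)*(p - 4)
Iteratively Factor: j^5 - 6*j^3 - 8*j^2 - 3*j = (j)*(j^4 - 6*j^2 - 8*j - 3) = j*(j + 1)*(j^3 - j^2 - 5*j - 3) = j*(j + 1)^2*(j^2 - 2*j - 3) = j*(j - 3)*(j + 1)^2*(j + 1)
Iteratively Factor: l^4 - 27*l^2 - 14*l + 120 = (l + 3)*(l^3 - 3*l^2 - 18*l + 40) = (l - 5)*(l + 3)*(l^2 + 2*l - 8) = (l - 5)*(l + 3)*(l + 4)*(l - 2)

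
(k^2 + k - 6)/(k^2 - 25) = (k^2 + k - 6)/(k^2 - 25)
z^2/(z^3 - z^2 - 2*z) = z/(z^2 - z - 2)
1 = 1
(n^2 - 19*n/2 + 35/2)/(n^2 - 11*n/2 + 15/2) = (n - 7)/(n - 3)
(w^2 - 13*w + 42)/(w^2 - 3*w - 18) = (w - 7)/(w + 3)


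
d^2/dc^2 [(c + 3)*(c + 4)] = 2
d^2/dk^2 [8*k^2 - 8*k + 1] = 16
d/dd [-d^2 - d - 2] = -2*d - 1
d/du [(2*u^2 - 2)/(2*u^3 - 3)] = 4*u*(-u^3 + 3*u - 3)/(4*u^6 - 12*u^3 + 9)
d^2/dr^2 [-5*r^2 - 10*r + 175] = -10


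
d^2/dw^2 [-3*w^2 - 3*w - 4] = -6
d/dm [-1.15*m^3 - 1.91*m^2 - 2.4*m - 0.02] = -3.45*m^2 - 3.82*m - 2.4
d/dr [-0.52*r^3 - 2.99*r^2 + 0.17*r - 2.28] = -1.56*r^2 - 5.98*r + 0.17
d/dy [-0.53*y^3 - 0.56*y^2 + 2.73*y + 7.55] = -1.59*y^2 - 1.12*y + 2.73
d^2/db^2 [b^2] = 2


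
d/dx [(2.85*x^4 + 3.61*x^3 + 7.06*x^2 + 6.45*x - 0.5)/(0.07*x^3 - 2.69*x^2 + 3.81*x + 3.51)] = (0.1995*x^6 - 15.333*x^5 + 22.3704*x^4 + 66.6192*x^3 + 82.3674*x^2 + 46.8712*x + 24.5445)/(0.0049*x^6 - 0.3766*x^5 + 7.7695*x^4 - 20.0064*x^3 - 4.3677*x^2 + 26.7462*x + 12.3201)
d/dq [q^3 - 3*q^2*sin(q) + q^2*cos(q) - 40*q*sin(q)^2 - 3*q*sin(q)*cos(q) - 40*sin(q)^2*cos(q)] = -q^2*sin(q) - 3*q^2*cos(q) + 3*q^2 - 6*q*sin(q) - 40*q*sin(2*q) + 2*q*cos(q) - 3*q*cos(2*q) + 10*sin(q) - 3*sin(2*q)/2 - 30*sin(3*q) + 20*cos(2*q) - 20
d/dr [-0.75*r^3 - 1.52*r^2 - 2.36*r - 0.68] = -2.25*r^2 - 3.04*r - 2.36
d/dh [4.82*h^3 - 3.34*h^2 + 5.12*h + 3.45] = 14.46*h^2 - 6.68*h + 5.12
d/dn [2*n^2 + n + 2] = 4*n + 1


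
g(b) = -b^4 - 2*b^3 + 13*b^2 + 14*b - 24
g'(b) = -4*b^3 - 6*b^2 + 26*b + 14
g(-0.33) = -27.14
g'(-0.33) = 4.91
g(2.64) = 18.19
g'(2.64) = -32.78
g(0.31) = -18.48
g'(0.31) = 21.36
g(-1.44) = -15.53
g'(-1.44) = -23.94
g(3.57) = -61.77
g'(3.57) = -151.65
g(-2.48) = 13.91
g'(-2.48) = -26.37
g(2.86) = 8.68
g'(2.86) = -54.29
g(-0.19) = -26.18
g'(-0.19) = 8.87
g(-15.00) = -41184.00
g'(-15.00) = 11774.00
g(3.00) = 0.00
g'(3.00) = -70.00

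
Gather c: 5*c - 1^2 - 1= 5*c - 2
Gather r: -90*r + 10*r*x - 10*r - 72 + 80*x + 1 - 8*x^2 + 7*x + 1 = r*(10*x - 100) - 8*x^2 + 87*x - 70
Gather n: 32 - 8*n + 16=48 - 8*n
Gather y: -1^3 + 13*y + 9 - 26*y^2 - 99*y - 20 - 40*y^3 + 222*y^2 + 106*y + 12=-40*y^3 + 196*y^2 + 20*y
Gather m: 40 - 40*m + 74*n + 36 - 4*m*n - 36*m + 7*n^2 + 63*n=m*(-4*n - 76) + 7*n^2 + 137*n + 76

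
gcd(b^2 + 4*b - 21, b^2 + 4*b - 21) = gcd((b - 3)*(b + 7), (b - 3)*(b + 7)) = b^2 + 4*b - 21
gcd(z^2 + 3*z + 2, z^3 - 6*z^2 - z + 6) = z + 1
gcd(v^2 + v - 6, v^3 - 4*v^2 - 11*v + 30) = v^2 + v - 6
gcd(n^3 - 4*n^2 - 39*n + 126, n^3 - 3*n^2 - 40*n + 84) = n^2 - n - 42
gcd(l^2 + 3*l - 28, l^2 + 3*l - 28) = l^2 + 3*l - 28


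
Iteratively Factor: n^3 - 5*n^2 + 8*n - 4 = (n - 1)*(n^2 - 4*n + 4) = (n - 2)*(n - 1)*(n - 2)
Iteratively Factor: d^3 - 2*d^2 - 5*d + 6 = (d - 3)*(d^2 + d - 2) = (d - 3)*(d + 2)*(d - 1)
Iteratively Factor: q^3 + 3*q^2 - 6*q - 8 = (q + 4)*(q^2 - q - 2) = (q - 2)*(q + 4)*(q + 1)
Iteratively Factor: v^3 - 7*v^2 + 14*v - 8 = (v - 2)*(v^2 - 5*v + 4) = (v - 4)*(v - 2)*(v - 1)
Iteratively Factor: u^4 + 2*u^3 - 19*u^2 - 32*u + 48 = (u - 4)*(u^3 + 6*u^2 + 5*u - 12) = (u - 4)*(u + 4)*(u^2 + 2*u - 3) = (u - 4)*(u - 1)*(u + 4)*(u + 3)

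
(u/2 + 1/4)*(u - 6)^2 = u^3/2 - 23*u^2/4 + 15*u + 9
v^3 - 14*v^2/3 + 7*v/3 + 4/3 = (v - 4)*(v - 1)*(v + 1/3)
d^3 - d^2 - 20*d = d*(d - 5)*(d + 4)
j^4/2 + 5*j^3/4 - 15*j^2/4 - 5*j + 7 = (j/2 + 1)*(j - 2)*(j - 1)*(j + 7/2)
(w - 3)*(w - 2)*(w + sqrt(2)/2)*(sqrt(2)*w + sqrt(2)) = sqrt(2)*w^4 - 4*sqrt(2)*w^3 + w^3 - 4*w^2 + sqrt(2)*w^2 + w + 6*sqrt(2)*w + 6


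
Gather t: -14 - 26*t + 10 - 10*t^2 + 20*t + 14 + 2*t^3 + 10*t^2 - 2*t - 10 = 2*t^3 - 8*t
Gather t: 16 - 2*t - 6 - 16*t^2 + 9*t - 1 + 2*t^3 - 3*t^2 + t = 2*t^3 - 19*t^2 + 8*t + 9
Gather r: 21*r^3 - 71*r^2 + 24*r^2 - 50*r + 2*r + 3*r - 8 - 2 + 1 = 21*r^3 - 47*r^2 - 45*r - 9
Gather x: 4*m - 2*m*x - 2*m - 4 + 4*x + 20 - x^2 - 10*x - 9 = 2*m - x^2 + x*(-2*m - 6) + 7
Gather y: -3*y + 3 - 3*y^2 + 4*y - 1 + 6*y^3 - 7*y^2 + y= 6*y^3 - 10*y^2 + 2*y + 2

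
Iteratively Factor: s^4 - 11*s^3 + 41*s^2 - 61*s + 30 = (s - 1)*(s^3 - 10*s^2 + 31*s - 30) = (s - 3)*(s - 1)*(s^2 - 7*s + 10) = (s - 3)*(s - 2)*(s - 1)*(s - 5)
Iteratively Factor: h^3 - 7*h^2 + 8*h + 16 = (h - 4)*(h^2 - 3*h - 4) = (h - 4)^2*(h + 1)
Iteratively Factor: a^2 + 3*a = (a)*(a + 3)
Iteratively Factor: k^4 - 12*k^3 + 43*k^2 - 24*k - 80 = (k - 4)*(k^3 - 8*k^2 + 11*k + 20) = (k - 4)*(k + 1)*(k^2 - 9*k + 20) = (k - 5)*(k - 4)*(k + 1)*(k - 4)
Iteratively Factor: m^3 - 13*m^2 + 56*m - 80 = (m - 4)*(m^2 - 9*m + 20) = (m - 5)*(m - 4)*(m - 4)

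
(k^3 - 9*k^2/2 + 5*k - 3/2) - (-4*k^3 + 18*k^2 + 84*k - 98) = 5*k^3 - 45*k^2/2 - 79*k + 193/2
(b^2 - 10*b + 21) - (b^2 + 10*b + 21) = -20*b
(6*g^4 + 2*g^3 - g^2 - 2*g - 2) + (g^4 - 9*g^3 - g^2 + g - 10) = 7*g^4 - 7*g^3 - 2*g^2 - g - 12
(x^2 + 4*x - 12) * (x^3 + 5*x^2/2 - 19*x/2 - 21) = x^5 + 13*x^4/2 - 23*x^3/2 - 89*x^2 + 30*x + 252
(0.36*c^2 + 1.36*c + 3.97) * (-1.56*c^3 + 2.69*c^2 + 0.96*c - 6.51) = -0.5616*c^5 - 1.1532*c^4 - 2.1892*c^3 + 9.6413*c^2 - 5.0424*c - 25.8447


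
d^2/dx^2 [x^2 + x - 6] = 2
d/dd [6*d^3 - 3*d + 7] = 18*d^2 - 3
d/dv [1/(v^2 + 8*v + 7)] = 2*(-v - 4)/(v^2 + 8*v + 7)^2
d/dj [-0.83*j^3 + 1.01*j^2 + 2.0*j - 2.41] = -2.49*j^2 + 2.02*j + 2.0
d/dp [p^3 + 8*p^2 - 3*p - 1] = 3*p^2 + 16*p - 3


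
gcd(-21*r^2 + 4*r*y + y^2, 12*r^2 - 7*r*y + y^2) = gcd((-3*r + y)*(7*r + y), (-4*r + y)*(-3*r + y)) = -3*r + y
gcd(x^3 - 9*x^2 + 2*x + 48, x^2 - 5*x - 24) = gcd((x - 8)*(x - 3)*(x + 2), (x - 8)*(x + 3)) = x - 8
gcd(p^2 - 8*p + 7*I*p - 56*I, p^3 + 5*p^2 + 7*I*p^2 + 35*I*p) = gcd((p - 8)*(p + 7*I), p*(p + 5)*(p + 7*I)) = p + 7*I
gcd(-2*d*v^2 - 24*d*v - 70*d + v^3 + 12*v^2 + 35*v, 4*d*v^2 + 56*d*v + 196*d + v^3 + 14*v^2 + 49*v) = v + 7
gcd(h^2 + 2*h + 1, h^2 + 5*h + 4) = h + 1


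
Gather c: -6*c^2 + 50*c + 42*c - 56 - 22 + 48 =-6*c^2 + 92*c - 30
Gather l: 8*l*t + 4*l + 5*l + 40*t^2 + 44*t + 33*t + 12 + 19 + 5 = l*(8*t + 9) + 40*t^2 + 77*t + 36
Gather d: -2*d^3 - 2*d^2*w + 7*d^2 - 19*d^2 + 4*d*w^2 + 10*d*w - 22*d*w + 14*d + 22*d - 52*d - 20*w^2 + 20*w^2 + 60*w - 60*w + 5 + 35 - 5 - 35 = -2*d^3 + d^2*(-2*w - 12) + d*(4*w^2 - 12*w - 16)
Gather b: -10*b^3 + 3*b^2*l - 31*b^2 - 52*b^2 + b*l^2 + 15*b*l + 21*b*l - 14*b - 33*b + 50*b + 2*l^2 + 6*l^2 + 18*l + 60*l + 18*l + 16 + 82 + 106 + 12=-10*b^3 + b^2*(3*l - 83) + b*(l^2 + 36*l + 3) + 8*l^2 + 96*l + 216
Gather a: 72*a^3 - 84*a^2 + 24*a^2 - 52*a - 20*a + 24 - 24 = 72*a^3 - 60*a^2 - 72*a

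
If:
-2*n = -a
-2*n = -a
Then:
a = 2*n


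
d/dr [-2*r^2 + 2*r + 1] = 2 - 4*r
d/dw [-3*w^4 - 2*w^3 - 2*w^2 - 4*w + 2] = -12*w^3 - 6*w^2 - 4*w - 4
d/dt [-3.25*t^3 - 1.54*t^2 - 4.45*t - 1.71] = -9.75*t^2 - 3.08*t - 4.45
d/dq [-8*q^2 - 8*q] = -16*q - 8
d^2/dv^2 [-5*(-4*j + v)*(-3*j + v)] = -10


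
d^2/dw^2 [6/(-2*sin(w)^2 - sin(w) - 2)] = 6*(16*sin(w)^4 + 6*sin(w)^3 - 39*sin(w)^2 - 14*sin(w) + 6)/(sin(w) - cos(2*w) + 3)^3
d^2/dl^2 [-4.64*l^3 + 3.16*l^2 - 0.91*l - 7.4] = 6.32 - 27.84*l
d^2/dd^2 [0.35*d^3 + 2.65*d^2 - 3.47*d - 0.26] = 2.1*d + 5.3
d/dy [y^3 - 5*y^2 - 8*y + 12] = 3*y^2 - 10*y - 8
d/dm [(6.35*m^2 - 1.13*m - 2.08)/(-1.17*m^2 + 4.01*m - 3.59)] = (24.1414*m^2 - 50.4602*m + 12.3975)/(1.3689*m^4 - 9.3834*m^3 + 24.4807*m^2 - 28.7918*m + 12.8881)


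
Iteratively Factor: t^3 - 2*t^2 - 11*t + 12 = (t - 4)*(t^2 + 2*t - 3) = (t - 4)*(t - 1)*(t + 3)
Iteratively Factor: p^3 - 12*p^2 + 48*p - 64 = (p - 4)*(p^2 - 8*p + 16) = (p - 4)^2*(p - 4)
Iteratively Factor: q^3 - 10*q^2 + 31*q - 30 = (q - 2)*(q^2 - 8*q + 15) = (q - 3)*(q - 2)*(q - 5)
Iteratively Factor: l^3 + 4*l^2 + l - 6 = (l + 2)*(l^2 + 2*l - 3) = (l + 2)*(l + 3)*(l - 1)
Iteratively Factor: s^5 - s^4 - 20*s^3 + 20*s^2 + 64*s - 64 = (s + 2)*(s^4 - 3*s^3 - 14*s^2 + 48*s - 32) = (s - 4)*(s + 2)*(s^3 + s^2 - 10*s + 8) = (s - 4)*(s - 2)*(s + 2)*(s^2 + 3*s - 4) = (s - 4)*(s - 2)*(s - 1)*(s + 2)*(s + 4)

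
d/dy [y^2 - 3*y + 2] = 2*y - 3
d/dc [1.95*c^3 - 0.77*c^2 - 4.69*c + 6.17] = 5.85*c^2 - 1.54*c - 4.69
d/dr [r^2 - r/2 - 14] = 2*r - 1/2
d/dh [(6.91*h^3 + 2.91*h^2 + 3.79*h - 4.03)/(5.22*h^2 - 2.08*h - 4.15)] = (36.0702*h^4 - 28.7456*h^3 - 111.8661*h^2 + 17.9202*h - 24.1109)/(27.2484*h^4 - 21.7152*h^3 - 38.9996*h^2 + 17.264*h + 17.2225)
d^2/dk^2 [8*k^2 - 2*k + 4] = 16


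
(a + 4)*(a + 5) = a^2 + 9*a + 20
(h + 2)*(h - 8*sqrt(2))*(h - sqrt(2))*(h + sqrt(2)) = h^4 - 8*sqrt(2)*h^3 + 2*h^3 - 16*sqrt(2)*h^2 - 2*h^2 - 4*h + 16*sqrt(2)*h + 32*sqrt(2)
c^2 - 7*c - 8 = (c - 8)*(c + 1)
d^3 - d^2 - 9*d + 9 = (d - 3)*(d - 1)*(d + 3)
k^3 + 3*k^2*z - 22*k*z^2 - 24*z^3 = (k - 4*z)*(k + z)*(k + 6*z)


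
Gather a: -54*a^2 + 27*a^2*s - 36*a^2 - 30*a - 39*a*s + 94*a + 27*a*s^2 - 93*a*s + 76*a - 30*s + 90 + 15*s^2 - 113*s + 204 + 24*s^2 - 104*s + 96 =a^2*(27*s - 90) + a*(27*s^2 - 132*s + 140) + 39*s^2 - 247*s + 390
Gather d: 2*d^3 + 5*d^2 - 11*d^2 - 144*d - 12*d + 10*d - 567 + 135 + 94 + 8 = 2*d^3 - 6*d^2 - 146*d - 330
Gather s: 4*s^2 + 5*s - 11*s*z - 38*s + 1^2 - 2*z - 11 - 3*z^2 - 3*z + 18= 4*s^2 + s*(-11*z - 33) - 3*z^2 - 5*z + 8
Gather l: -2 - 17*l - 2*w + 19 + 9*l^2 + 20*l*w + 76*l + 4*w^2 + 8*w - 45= 9*l^2 + l*(20*w + 59) + 4*w^2 + 6*w - 28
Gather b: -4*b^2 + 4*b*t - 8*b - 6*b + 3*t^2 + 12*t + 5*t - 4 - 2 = -4*b^2 + b*(4*t - 14) + 3*t^2 + 17*t - 6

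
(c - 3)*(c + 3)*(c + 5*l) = c^3 + 5*c^2*l - 9*c - 45*l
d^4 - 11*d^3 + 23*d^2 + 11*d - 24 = (d - 8)*(d - 3)*(d - 1)*(d + 1)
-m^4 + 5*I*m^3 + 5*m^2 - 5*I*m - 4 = (m - 4*I)*(m - I)*(-I*m - I)*(-I*m + I)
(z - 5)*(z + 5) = z^2 - 25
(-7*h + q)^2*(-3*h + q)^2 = 441*h^4 - 420*h^3*q + 142*h^2*q^2 - 20*h*q^3 + q^4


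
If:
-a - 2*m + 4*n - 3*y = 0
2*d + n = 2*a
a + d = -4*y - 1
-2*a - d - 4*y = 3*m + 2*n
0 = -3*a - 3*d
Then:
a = -1/252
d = 1/252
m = 29/84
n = -1/63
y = -1/4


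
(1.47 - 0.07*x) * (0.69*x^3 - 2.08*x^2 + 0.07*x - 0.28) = -0.0483*x^4 + 1.1599*x^3 - 3.0625*x^2 + 0.1225*x - 0.4116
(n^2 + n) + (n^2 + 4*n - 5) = 2*n^2 + 5*n - 5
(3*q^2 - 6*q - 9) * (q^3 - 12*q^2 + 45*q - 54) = 3*q^5 - 42*q^4 + 198*q^3 - 324*q^2 - 81*q + 486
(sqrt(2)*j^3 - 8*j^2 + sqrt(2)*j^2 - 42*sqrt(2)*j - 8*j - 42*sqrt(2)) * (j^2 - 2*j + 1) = sqrt(2)*j^5 - 8*j^4 - sqrt(2)*j^4 - 43*sqrt(2)*j^3 + 8*j^3 + 8*j^2 + 43*sqrt(2)*j^2 - 8*j + 42*sqrt(2)*j - 42*sqrt(2)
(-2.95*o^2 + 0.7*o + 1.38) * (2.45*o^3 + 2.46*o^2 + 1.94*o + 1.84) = -7.2275*o^5 - 5.542*o^4 - 0.62*o^3 - 0.675200000000001*o^2 + 3.9652*o + 2.5392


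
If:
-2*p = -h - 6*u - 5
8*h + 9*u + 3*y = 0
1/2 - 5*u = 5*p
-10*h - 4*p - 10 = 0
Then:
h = -128/105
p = 23/42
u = -47/105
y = 1447/315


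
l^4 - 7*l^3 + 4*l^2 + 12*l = l*(l - 6)*(l - 2)*(l + 1)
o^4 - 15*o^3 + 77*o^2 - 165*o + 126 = (o - 7)*(o - 3)^2*(o - 2)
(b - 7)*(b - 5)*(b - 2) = b^3 - 14*b^2 + 59*b - 70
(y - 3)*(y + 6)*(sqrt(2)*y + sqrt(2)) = sqrt(2)*y^3 + 4*sqrt(2)*y^2 - 15*sqrt(2)*y - 18*sqrt(2)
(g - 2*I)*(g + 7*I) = g^2 + 5*I*g + 14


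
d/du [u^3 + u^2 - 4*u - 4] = 3*u^2 + 2*u - 4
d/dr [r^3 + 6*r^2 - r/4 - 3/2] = 3*r^2 + 12*r - 1/4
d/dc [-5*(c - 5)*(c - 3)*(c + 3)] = -15*c^2 + 50*c + 45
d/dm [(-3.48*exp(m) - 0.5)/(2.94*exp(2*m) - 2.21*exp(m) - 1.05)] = (10.2312*exp(2*m) + 2.94*exp(m) + 2.549)*exp(m)/(8.6436*exp(4*m) - 12.9948*exp(3*m) - 1.2899*exp(2*m) + 4.641*exp(m) + 1.1025)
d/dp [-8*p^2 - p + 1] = -16*p - 1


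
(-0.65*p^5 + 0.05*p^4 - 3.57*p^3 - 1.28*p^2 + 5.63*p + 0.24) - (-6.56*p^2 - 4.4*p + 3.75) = -0.65*p^5 + 0.05*p^4 - 3.57*p^3 + 5.28*p^2 + 10.03*p - 3.51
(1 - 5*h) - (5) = -5*h - 4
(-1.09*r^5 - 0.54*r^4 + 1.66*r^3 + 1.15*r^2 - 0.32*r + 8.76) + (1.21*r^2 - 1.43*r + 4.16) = -1.09*r^5 - 0.54*r^4 + 1.66*r^3 + 2.36*r^2 - 1.75*r + 12.92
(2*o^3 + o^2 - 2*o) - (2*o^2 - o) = 2*o^3 - o^2 - o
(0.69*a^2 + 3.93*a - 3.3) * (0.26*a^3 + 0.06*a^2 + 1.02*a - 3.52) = 0.1794*a^5 + 1.0632*a^4 + 0.0816*a^3 + 1.3818*a^2 - 17.1996*a + 11.616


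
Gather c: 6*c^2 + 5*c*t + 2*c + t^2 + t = 6*c^2 + c*(5*t + 2) + t^2 + t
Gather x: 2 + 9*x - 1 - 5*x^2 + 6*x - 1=-5*x^2 + 15*x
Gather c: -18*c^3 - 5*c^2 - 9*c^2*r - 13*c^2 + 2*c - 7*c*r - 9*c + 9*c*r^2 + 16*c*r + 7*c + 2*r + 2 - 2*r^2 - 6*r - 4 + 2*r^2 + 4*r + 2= -18*c^3 + c^2*(-9*r - 18) + c*(9*r^2 + 9*r)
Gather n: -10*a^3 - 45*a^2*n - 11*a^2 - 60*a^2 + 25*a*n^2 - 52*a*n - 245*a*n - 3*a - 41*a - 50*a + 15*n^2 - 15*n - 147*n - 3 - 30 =-10*a^3 - 71*a^2 - 94*a + n^2*(25*a + 15) + n*(-45*a^2 - 297*a - 162) - 33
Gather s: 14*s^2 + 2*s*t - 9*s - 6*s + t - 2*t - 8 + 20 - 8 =14*s^2 + s*(2*t - 15) - t + 4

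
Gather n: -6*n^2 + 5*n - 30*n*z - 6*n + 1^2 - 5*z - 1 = -6*n^2 + n*(-30*z - 1) - 5*z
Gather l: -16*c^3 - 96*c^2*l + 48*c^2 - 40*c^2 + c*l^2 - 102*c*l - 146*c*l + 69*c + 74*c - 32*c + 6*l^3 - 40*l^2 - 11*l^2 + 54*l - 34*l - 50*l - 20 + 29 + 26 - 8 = -16*c^3 + 8*c^2 + 111*c + 6*l^3 + l^2*(c - 51) + l*(-96*c^2 - 248*c - 30) + 27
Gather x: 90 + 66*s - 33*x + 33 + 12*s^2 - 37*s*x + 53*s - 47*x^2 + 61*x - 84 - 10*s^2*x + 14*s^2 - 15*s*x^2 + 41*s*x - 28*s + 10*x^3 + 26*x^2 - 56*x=26*s^2 + 91*s + 10*x^3 + x^2*(-15*s - 21) + x*(-10*s^2 + 4*s - 28) + 39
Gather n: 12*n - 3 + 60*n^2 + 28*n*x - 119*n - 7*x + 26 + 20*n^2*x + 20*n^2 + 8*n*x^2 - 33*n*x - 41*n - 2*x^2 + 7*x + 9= n^2*(20*x + 80) + n*(8*x^2 - 5*x - 148) - 2*x^2 + 32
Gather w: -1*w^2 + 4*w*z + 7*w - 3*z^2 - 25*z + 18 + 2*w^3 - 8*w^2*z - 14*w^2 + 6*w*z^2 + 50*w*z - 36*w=2*w^3 + w^2*(-8*z - 15) + w*(6*z^2 + 54*z - 29) - 3*z^2 - 25*z + 18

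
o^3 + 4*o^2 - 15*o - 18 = (o - 3)*(o + 1)*(o + 6)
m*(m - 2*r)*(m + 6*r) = m^3 + 4*m^2*r - 12*m*r^2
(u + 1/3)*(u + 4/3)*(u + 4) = u^3 + 17*u^2/3 + 64*u/9 + 16/9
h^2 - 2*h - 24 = (h - 6)*(h + 4)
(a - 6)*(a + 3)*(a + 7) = a^3 + 4*a^2 - 39*a - 126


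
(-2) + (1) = -1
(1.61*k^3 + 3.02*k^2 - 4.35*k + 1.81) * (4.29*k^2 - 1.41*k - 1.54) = 6.9069*k^5 + 10.6857*k^4 - 25.3991*k^3 + 9.2476*k^2 + 4.1469*k - 2.7874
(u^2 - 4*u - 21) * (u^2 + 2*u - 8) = u^4 - 2*u^3 - 37*u^2 - 10*u + 168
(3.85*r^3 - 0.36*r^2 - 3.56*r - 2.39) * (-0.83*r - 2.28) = -3.1955*r^4 - 8.4792*r^3 + 3.7756*r^2 + 10.1005*r + 5.4492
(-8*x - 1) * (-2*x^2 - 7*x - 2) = 16*x^3 + 58*x^2 + 23*x + 2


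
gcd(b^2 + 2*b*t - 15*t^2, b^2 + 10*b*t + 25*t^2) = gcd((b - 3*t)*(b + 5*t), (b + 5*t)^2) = b + 5*t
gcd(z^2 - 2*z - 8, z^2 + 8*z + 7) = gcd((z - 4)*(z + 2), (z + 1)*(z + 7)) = 1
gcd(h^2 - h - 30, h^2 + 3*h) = 1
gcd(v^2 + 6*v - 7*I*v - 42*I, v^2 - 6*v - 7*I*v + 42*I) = v - 7*I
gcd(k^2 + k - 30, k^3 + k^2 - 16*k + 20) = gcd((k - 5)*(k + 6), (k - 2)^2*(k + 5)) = 1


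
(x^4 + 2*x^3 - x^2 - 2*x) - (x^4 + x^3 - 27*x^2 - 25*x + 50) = x^3 + 26*x^2 + 23*x - 50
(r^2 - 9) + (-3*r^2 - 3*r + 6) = -2*r^2 - 3*r - 3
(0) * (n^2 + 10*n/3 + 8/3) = 0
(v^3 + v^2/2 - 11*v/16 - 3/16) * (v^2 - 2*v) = v^5 - 3*v^4/2 - 27*v^3/16 + 19*v^2/16 + 3*v/8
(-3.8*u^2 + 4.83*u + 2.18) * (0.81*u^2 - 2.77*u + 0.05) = -3.078*u^4 + 14.4383*u^3 - 11.8033*u^2 - 5.7971*u + 0.109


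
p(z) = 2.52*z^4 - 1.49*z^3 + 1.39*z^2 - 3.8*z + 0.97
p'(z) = 10.08*z^3 - 4.47*z^2 + 2.78*z - 3.8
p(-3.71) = 587.70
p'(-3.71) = -590.37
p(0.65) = -0.87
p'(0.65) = -1.11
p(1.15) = 0.58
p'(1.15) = 8.82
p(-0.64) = 4.78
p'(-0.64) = -10.05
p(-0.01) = 1.01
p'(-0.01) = -3.83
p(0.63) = -0.85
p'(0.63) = -1.30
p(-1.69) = 39.11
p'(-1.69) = -69.92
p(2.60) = 89.46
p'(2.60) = 150.38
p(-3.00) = 269.23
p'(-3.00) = -324.53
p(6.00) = 2972.29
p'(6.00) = 2029.24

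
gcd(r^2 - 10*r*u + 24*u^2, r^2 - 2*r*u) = 1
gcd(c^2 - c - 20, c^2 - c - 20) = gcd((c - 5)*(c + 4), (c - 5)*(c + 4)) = c^2 - c - 20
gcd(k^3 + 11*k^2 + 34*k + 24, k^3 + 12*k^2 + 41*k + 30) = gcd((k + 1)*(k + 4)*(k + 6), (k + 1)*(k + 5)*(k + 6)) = k^2 + 7*k + 6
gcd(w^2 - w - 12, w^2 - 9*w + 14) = 1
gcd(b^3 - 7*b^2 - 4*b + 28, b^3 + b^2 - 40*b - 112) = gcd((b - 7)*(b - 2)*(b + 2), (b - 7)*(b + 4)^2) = b - 7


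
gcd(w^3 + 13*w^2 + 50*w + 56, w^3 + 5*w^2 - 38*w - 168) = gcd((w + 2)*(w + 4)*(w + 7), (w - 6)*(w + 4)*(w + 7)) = w^2 + 11*w + 28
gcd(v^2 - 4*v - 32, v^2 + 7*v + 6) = 1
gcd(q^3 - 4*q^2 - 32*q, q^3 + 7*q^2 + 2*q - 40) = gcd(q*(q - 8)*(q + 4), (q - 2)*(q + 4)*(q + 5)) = q + 4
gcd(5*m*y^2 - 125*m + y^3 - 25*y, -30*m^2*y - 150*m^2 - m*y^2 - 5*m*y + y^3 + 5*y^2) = 5*m*y + 25*m + y^2 + 5*y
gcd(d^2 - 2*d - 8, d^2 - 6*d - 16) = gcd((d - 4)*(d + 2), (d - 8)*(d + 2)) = d + 2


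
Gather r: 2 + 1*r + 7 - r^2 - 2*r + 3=-r^2 - r + 12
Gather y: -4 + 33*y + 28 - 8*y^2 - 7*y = -8*y^2 + 26*y + 24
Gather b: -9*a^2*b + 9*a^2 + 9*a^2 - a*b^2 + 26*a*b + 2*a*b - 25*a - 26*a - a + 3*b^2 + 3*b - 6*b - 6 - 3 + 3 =18*a^2 - 52*a + b^2*(3 - a) + b*(-9*a^2 + 28*a - 3) - 6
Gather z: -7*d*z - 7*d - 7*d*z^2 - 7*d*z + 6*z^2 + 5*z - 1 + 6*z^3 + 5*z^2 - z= -7*d + 6*z^3 + z^2*(11 - 7*d) + z*(4 - 14*d) - 1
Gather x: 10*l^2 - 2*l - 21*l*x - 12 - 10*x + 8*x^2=10*l^2 - 2*l + 8*x^2 + x*(-21*l - 10) - 12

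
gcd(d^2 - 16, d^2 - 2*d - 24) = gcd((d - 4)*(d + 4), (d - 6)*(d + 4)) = d + 4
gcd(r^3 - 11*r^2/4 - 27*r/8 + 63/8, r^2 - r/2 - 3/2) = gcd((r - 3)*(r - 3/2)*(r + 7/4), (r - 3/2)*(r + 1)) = r - 3/2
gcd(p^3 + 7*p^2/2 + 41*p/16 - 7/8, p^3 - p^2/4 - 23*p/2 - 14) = p^2 + 15*p/4 + 7/2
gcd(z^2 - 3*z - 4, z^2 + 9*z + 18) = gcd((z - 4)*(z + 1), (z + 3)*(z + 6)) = 1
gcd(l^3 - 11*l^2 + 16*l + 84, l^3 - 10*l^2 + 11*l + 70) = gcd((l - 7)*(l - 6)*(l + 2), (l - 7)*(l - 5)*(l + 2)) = l^2 - 5*l - 14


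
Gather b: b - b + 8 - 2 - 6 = 0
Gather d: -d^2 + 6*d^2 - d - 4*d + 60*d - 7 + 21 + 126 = 5*d^2 + 55*d + 140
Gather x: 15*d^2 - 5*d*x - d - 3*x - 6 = 15*d^2 - d + x*(-5*d - 3) - 6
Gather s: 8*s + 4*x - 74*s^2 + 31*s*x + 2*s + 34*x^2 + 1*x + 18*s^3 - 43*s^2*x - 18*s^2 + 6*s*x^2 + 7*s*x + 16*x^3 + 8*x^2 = 18*s^3 + s^2*(-43*x - 92) + s*(6*x^2 + 38*x + 10) + 16*x^3 + 42*x^2 + 5*x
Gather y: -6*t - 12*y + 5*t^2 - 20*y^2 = 5*t^2 - 6*t - 20*y^2 - 12*y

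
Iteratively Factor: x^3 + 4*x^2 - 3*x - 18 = (x + 3)*(x^2 + x - 6) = (x + 3)^2*(x - 2)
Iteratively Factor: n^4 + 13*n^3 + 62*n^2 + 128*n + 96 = (n + 2)*(n^3 + 11*n^2 + 40*n + 48) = (n + 2)*(n + 4)*(n^2 + 7*n + 12) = (n + 2)*(n + 4)^2*(n + 3)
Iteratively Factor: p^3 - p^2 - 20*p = (p + 4)*(p^2 - 5*p) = p*(p + 4)*(p - 5)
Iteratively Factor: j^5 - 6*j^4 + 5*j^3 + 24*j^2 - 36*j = (j + 2)*(j^4 - 8*j^3 + 21*j^2 - 18*j) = (j - 2)*(j + 2)*(j^3 - 6*j^2 + 9*j) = j*(j - 2)*(j + 2)*(j^2 - 6*j + 9) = j*(j - 3)*(j - 2)*(j + 2)*(j - 3)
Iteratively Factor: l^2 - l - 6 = (l + 2)*(l - 3)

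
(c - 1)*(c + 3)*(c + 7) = c^3 + 9*c^2 + 11*c - 21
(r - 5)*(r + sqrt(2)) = r^2 - 5*r + sqrt(2)*r - 5*sqrt(2)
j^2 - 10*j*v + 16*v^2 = (j - 8*v)*(j - 2*v)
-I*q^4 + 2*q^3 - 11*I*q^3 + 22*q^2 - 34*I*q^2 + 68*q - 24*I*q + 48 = (q + 4)*(q + 6)*(q + 2*I)*(-I*q - I)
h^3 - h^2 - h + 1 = (h - 1)^2*(h + 1)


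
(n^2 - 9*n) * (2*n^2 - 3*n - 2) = 2*n^4 - 21*n^3 + 25*n^2 + 18*n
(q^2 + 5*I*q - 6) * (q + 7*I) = q^3 + 12*I*q^2 - 41*q - 42*I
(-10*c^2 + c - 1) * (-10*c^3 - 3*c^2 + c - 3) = 100*c^5 + 20*c^4 - 3*c^3 + 34*c^2 - 4*c + 3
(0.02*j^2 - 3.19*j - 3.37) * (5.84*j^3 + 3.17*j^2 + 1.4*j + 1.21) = 0.1168*j^5 - 18.5662*j^4 - 29.7651*j^3 - 15.1247*j^2 - 8.5779*j - 4.0777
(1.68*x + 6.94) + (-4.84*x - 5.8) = 1.14 - 3.16*x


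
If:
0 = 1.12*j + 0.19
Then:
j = -0.17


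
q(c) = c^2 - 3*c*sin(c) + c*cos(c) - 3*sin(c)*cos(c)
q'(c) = -c*sin(c) - 3*c*cos(c) + 2*c + 3*sin(c)^2 - 3*sin(c) - 3*cos(c)^2 + cos(c)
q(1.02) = -2.37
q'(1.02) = -1.11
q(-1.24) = -1.46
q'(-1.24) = 3.08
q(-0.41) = 0.40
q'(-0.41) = 0.21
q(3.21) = 7.56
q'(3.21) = 12.48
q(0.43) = -1.10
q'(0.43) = -2.79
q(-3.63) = 22.74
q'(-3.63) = -19.14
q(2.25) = -0.14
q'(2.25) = 4.66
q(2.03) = -1.05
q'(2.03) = 3.63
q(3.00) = 5.18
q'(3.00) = 10.19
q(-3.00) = 10.28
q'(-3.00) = -18.78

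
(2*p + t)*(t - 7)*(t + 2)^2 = 2*p*t^3 - 6*p*t^2 - 48*p*t - 56*p + t^4 - 3*t^3 - 24*t^2 - 28*t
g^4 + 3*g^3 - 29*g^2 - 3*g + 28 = (g - 4)*(g - 1)*(g + 1)*(g + 7)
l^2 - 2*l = l*(l - 2)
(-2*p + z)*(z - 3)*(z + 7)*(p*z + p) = -2*p^2*z^3 - 10*p^2*z^2 + 34*p^2*z + 42*p^2 + p*z^4 + 5*p*z^3 - 17*p*z^2 - 21*p*z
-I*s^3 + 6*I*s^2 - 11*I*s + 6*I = (s - 3)*(s - 2)*(-I*s + I)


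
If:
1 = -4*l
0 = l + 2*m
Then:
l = -1/4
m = 1/8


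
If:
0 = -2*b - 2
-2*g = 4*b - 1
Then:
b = -1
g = 5/2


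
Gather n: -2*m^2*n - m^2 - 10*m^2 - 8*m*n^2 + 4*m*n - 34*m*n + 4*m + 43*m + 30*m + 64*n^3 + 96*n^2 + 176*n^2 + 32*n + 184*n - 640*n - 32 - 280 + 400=-11*m^2 + 77*m + 64*n^3 + n^2*(272 - 8*m) + n*(-2*m^2 - 30*m - 424) + 88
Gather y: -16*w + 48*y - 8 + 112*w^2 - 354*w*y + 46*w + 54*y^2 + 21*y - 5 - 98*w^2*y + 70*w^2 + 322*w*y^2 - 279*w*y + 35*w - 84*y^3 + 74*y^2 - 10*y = 182*w^2 + 65*w - 84*y^3 + y^2*(322*w + 128) + y*(-98*w^2 - 633*w + 59) - 13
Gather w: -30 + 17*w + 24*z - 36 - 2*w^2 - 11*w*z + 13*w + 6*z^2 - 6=-2*w^2 + w*(30 - 11*z) + 6*z^2 + 24*z - 72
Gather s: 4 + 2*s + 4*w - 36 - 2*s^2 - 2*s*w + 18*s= -2*s^2 + s*(20 - 2*w) + 4*w - 32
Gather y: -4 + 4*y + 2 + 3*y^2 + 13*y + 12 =3*y^2 + 17*y + 10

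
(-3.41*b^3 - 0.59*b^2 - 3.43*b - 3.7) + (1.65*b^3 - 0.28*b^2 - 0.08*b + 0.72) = -1.76*b^3 - 0.87*b^2 - 3.51*b - 2.98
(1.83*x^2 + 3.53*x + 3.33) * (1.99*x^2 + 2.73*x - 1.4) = 3.6417*x^4 + 12.0206*x^3 + 13.7016*x^2 + 4.1489*x - 4.662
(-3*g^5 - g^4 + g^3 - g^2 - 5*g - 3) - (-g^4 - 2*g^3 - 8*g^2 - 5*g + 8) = -3*g^5 + 3*g^3 + 7*g^2 - 11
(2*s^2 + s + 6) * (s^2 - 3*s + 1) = 2*s^4 - 5*s^3 + 5*s^2 - 17*s + 6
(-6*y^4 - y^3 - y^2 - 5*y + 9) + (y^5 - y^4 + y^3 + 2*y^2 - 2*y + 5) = y^5 - 7*y^4 + y^2 - 7*y + 14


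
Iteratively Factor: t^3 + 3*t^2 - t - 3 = (t + 1)*(t^2 + 2*t - 3) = (t + 1)*(t + 3)*(t - 1)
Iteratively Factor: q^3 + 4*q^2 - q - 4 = (q + 4)*(q^2 - 1) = (q + 1)*(q + 4)*(q - 1)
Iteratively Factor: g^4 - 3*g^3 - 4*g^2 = (g - 4)*(g^3 + g^2) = g*(g - 4)*(g^2 + g) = g^2*(g - 4)*(g + 1)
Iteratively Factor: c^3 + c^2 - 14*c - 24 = (c + 3)*(c^2 - 2*c - 8) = (c - 4)*(c + 3)*(c + 2)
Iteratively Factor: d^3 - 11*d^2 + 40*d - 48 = (d - 4)*(d^2 - 7*d + 12) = (d - 4)*(d - 3)*(d - 4)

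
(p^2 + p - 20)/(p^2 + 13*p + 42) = (p^2 + p - 20)/(p^2 + 13*p + 42)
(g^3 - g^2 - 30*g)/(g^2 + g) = (g^2 - g - 30)/(g + 1)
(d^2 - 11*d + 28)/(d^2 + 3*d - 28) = (d - 7)/(d + 7)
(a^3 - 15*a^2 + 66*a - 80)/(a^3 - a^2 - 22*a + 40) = (a^2 - 13*a + 40)/(a^2 + a - 20)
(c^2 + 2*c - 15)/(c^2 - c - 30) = (c - 3)/(c - 6)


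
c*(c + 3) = c^2 + 3*c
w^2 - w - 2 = (w - 2)*(w + 1)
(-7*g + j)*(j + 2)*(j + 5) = -7*g*j^2 - 49*g*j - 70*g + j^3 + 7*j^2 + 10*j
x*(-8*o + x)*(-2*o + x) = 16*o^2*x - 10*o*x^2 + x^3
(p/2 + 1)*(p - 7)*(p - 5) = p^3/2 - 5*p^2 + 11*p/2 + 35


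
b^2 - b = b*(b - 1)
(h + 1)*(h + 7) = h^2 + 8*h + 7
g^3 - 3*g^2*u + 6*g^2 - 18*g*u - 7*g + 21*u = (g - 1)*(g + 7)*(g - 3*u)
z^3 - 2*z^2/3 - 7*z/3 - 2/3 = (z - 2)*(z + 1/3)*(z + 1)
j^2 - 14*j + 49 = (j - 7)^2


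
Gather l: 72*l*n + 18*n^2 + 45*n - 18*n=72*l*n + 18*n^2 + 27*n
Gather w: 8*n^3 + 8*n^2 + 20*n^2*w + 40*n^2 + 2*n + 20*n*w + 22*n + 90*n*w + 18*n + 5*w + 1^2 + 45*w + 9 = 8*n^3 + 48*n^2 + 42*n + w*(20*n^2 + 110*n + 50) + 10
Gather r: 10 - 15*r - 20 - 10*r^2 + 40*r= -10*r^2 + 25*r - 10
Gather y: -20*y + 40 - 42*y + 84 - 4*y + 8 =132 - 66*y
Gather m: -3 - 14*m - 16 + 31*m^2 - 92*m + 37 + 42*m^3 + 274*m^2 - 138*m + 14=42*m^3 + 305*m^2 - 244*m + 32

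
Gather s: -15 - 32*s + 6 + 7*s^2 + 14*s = 7*s^2 - 18*s - 9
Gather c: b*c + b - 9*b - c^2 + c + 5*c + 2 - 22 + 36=-8*b - c^2 + c*(b + 6) + 16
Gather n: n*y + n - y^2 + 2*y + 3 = n*(y + 1) - y^2 + 2*y + 3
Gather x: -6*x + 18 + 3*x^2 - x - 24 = 3*x^2 - 7*x - 6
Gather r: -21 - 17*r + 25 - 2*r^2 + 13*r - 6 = -2*r^2 - 4*r - 2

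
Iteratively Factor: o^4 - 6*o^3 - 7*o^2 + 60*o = (o + 3)*(o^3 - 9*o^2 + 20*o) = (o - 5)*(o + 3)*(o^2 - 4*o) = o*(o - 5)*(o + 3)*(o - 4)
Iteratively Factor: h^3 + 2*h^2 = (h)*(h^2 + 2*h) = h*(h + 2)*(h)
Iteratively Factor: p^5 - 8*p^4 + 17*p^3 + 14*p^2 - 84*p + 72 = (p - 2)*(p^4 - 6*p^3 + 5*p^2 + 24*p - 36) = (p - 2)*(p + 2)*(p^3 - 8*p^2 + 21*p - 18) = (p - 2)^2*(p + 2)*(p^2 - 6*p + 9) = (p - 3)*(p - 2)^2*(p + 2)*(p - 3)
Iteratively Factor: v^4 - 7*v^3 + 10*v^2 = (v)*(v^3 - 7*v^2 + 10*v) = v*(v - 5)*(v^2 - 2*v) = v*(v - 5)*(v - 2)*(v)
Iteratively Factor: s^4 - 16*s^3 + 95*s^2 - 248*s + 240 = (s - 3)*(s^3 - 13*s^2 + 56*s - 80) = (s - 4)*(s - 3)*(s^2 - 9*s + 20) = (s - 4)^2*(s - 3)*(s - 5)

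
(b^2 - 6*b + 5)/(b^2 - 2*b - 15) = (b - 1)/(b + 3)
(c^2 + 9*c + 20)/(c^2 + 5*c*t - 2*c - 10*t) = (c^2 + 9*c + 20)/(c^2 + 5*c*t - 2*c - 10*t)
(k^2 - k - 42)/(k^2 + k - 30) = (k - 7)/(k - 5)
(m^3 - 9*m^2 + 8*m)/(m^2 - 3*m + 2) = m*(m - 8)/(m - 2)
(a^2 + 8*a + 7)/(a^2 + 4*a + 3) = (a + 7)/(a + 3)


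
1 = 1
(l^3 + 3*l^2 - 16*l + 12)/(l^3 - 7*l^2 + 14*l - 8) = (l + 6)/(l - 4)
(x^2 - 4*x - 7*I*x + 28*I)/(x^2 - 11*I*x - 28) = (x - 4)/(x - 4*I)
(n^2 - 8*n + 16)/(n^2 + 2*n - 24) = (n - 4)/(n + 6)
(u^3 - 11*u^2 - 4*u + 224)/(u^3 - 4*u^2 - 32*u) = (u - 7)/u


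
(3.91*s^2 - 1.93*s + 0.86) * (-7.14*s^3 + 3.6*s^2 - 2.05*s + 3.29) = -27.9174*s^5 + 27.8562*s^4 - 21.1039*s^3 + 19.9164*s^2 - 8.1127*s + 2.8294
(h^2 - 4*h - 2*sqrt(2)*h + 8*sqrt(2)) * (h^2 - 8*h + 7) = h^4 - 12*h^3 - 2*sqrt(2)*h^3 + 24*sqrt(2)*h^2 + 39*h^2 - 78*sqrt(2)*h - 28*h + 56*sqrt(2)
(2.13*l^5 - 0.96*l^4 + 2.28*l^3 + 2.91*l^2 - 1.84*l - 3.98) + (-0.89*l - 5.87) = 2.13*l^5 - 0.96*l^4 + 2.28*l^3 + 2.91*l^2 - 2.73*l - 9.85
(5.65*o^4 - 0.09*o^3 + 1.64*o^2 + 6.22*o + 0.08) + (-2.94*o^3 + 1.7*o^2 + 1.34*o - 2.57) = 5.65*o^4 - 3.03*o^3 + 3.34*o^2 + 7.56*o - 2.49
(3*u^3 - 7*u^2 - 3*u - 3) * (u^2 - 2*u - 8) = 3*u^5 - 13*u^4 - 13*u^3 + 59*u^2 + 30*u + 24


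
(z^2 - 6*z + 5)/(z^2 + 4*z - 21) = (z^2 - 6*z + 5)/(z^2 + 4*z - 21)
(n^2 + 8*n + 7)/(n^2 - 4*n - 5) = (n + 7)/(n - 5)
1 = 1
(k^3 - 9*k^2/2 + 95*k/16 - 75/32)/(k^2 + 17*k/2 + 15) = (32*k^3 - 144*k^2 + 190*k - 75)/(16*(2*k^2 + 17*k + 30))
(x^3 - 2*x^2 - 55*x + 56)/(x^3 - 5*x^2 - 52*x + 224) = (x - 1)/(x - 4)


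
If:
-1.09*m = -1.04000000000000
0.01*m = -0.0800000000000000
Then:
No Solution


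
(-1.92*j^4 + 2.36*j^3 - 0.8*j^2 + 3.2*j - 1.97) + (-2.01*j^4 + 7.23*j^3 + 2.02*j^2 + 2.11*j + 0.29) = -3.93*j^4 + 9.59*j^3 + 1.22*j^2 + 5.31*j - 1.68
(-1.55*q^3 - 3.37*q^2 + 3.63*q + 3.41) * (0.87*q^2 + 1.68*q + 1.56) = -1.3485*q^5 - 5.5359*q^4 - 4.9215*q^3 + 3.8079*q^2 + 11.3916*q + 5.3196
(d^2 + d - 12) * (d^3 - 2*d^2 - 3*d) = d^5 - d^4 - 17*d^3 + 21*d^2 + 36*d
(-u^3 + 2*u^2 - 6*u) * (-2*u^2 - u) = 2*u^5 - 3*u^4 + 10*u^3 + 6*u^2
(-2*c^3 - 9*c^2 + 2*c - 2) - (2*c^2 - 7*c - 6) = -2*c^3 - 11*c^2 + 9*c + 4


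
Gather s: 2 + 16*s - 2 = 16*s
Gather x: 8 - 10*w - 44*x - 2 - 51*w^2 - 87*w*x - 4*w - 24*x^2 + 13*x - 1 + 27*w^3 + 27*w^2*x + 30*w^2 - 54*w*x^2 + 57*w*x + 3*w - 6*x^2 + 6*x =27*w^3 - 21*w^2 - 11*w + x^2*(-54*w - 30) + x*(27*w^2 - 30*w - 25) + 5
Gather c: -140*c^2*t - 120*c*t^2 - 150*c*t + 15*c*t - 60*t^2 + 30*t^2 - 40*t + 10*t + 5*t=-140*c^2*t + c*(-120*t^2 - 135*t) - 30*t^2 - 25*t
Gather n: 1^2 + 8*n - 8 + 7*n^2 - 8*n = 7*n^2 - 7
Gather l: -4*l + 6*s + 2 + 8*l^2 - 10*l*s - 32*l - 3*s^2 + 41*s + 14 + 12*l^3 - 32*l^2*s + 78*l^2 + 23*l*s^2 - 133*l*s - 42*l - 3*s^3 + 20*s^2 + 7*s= 12*l^3 + l^2*(86 - 32*s) + l*(23*s^2 - 143*s - 78) - 3*s^3 + 17*s^2 + 54*s + 16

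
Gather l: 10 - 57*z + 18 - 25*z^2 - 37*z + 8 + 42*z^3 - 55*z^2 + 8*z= 42*z^3 - 80*z^2 - 86*z + 36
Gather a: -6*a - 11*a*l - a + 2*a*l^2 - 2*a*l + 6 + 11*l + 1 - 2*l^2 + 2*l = a*(2*l^2 - 13*l - 7) - 2*l^2 + 13*l + 7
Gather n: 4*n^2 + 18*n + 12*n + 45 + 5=4*n^2 + 30*n + 50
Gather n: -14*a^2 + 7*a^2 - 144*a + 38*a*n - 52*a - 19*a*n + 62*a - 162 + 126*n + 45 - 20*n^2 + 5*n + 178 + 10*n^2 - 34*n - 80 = -7*a^2 - 134*a - 10*n^2 + n*(19*a + 97) - 19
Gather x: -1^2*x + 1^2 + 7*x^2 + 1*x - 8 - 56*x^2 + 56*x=-49*x^2 + 56*x - 7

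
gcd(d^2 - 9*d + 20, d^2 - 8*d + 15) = d - 5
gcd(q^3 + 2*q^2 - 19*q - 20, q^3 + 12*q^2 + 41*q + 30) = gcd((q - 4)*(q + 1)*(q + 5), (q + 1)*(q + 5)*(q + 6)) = q^2 + 6*q + 5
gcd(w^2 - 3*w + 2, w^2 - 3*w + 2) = w^2 - 3*w + 2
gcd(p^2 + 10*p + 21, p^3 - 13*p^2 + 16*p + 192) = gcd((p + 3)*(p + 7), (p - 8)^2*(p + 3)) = p + 3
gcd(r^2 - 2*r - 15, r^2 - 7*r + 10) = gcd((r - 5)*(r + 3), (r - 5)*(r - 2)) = r - 5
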